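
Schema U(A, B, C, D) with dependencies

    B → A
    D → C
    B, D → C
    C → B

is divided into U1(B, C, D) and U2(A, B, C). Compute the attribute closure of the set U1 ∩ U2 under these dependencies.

A, B, C

U1 ∩ U2 = {B, C}.
B → A applies, adding A
Closure: {A, B, C}.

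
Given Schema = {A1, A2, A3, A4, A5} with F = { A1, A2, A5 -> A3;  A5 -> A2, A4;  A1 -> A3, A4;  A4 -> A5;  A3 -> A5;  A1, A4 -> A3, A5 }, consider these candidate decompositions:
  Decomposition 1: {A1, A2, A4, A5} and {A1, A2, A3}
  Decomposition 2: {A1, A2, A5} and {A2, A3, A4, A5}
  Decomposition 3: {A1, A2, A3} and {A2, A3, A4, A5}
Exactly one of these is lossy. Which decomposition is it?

Decomposition 1: common = {A1, A2}, closure = {A1, A2, A3, A4, A5} → lossless.
Decomposition 2: common = {A2, A5}, closure = {A2, A4, A5} → lossy.
Decomposition 3: common = {A2, A3}, closure = {A2, A3, A4, A5} → lossless.

Decomposition 2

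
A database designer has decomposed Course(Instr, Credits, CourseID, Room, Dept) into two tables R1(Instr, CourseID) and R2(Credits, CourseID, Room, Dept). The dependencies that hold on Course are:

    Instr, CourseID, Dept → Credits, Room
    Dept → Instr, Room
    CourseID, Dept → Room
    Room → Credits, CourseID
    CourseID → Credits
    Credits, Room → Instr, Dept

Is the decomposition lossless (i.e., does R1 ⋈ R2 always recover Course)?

No

Common attributes: R1 ∩ R2 = {CourseID}.
Closure of {CourseID}: CourseID → Credits applies, adding Credits. So (CourseID)⁺ = {Credits, CourseID}.
The closure contains neither all of R1 = {Instr, CourseID} nor all of R2 = {Credits, CourseID, Room, Dept}, so the common attributes are not a superkey of either fragment. The join is lossy.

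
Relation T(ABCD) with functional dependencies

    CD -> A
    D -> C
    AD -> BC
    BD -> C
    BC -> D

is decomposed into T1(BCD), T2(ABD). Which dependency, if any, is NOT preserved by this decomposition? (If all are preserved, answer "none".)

none

CD → A: restricted closure across fragments reaches A.
D → C lies within T1.
AD → BC: restricted closure across fragments reaches BC.
BD → C lies within T1.
BC → D lies within T1.
Every dependency is enforceable on the fragments, so the decomposition is dependency-preserving.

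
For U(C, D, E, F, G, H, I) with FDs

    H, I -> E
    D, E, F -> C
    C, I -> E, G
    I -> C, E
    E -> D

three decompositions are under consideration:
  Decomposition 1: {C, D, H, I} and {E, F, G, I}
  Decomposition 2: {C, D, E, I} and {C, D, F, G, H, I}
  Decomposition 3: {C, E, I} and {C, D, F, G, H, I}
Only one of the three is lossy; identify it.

Decomposition 1: common = {I}, closure = {C, D, E, G, I} → lossy.
Decomposition 2: common = {C, D, I}, closure = {C, D, E, G, I} → lossless.
Decomposition 3: common = {C, I}, closure = {C, D, E, G, I} → lossless.

Decomposition 1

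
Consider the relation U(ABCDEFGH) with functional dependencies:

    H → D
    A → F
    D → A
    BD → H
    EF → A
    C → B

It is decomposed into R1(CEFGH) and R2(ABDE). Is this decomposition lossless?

No

Common attributes: R1 ∩ R2 = {E}.
No dependency enlarges {E}, so (E)⁺ = {E}.
The closure contains neither all of R1 = {CEFGH} nor all of R2 = {ABDE}, so the common attributes are not a superkey of either fragment. The join is lossy.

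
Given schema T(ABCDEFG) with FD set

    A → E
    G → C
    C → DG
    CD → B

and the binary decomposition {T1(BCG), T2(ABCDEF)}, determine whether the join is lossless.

Common attributes: T1 ∩ T2 = {BC}.
Closure of {BC}: C → DG applies, adding DG. So (BC)⁺ = {BCDG}.
This closure contains every attribute of T1, so T1 ∩ T2 → T1. The join is lossless.

Yes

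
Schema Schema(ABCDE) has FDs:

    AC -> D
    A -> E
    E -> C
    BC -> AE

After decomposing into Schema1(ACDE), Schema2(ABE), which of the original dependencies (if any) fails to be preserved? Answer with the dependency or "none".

BC -> AE

Check BC → AE: no single fragment contains all of {ABCE}, and the restricted closure of {BC} across the fragments never reaches {AE}.
AC → D is preserved.
A → E is preserved.
E → C is preserved.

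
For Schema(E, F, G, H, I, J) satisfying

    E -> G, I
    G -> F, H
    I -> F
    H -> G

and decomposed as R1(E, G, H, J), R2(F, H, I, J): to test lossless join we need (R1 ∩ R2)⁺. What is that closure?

R1 ∩ R2 = {H, J}.
H → G applies, adding G
G → F, H applies, adding F
Closure: {F, G, H, J}.

F, G, H, J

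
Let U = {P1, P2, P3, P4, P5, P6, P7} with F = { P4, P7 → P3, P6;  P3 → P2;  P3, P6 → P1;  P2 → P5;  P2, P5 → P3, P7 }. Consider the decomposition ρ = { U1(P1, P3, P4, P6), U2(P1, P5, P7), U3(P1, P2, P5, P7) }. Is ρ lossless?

Chase test. Columns are P1, P2, P3, P4, P5, P6, P7; row i has aⱼ where attribute j ∈ Ui, else bᵢⱼ.
Initial tableau (one row per fragment):
  row 1: a1 b12 a3 a4 b15 a6 b17
  row 2: a1 b22 b23 b24 a5 b26 a7
  row 3: a1 a2 b33 b34 a5 b36 a7
No row becomes fully distinguished — the join is lossy.

No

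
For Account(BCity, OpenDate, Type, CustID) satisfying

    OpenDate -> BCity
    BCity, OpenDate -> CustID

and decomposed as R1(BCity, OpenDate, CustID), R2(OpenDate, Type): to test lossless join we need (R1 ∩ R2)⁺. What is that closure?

BCity, OpenDate, CustID

R1 ∩ R2 = {OpenDate}.
OpenDate → BCity applies, adding BCity
BCity, OpenDate → CustID applies, adding CustID
Closure: {BCity, OpenDate, CustID}.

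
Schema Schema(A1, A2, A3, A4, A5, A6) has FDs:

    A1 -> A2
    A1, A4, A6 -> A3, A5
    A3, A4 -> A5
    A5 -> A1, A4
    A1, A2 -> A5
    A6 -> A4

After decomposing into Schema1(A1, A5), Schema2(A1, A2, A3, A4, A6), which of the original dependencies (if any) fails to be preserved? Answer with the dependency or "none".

A1 → A2 lies within Schema2.
A1, A4, A6 → A3, A5: restricted closure across fragments reaches A3, A5.
A3, A4 → A5: restricted closure across fragments reaches A5.
A5 → A1, A4: restricted closure across fragments reaches A1, A4.
A1, A2 → A5: restricted closure across fragments reaches A5.
A6 → A4 lies within Schema2.
Every dependency is enforceable on the fragments, so the decomposition is dependency-preserving.

none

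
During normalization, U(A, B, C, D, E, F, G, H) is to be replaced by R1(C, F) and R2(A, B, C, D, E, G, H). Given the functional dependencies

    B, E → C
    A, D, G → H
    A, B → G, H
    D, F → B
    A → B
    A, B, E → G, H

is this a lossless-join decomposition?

Common attributes: R1 ∩ R2 = {C}.
No dependency enlarges {C}, so (C)⁺ = {C}.
The closure contains neither all of R1 = {C, F} nor all of R2 = {A, B, C, D, E, G, H}, so the common attributes are not a superkey of either fragment. The join is lossy.

No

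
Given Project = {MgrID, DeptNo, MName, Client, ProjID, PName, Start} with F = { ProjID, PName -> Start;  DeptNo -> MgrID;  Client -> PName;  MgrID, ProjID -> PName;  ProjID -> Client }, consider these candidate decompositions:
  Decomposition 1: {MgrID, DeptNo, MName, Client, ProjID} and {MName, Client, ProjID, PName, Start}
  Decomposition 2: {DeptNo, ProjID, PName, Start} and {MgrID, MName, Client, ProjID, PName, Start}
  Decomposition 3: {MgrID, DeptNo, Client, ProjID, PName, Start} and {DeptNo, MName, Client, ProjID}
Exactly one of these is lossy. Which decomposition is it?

Decomposition 2

Decomposition 1: common = {MName, Client, ProjID}, closure = {MName, Client, ProjID, PName, Start} → lossless.
Decomposition 2: common = {ProjID, PName, Start}, closure = {Client, ProjID, PName, Start} → lossy.
Decomposition 3: common = {DeptNo, Client, ProjID}, closure = {MgrID, DeptNo, Client, ProjID, PName, Start} → lossless.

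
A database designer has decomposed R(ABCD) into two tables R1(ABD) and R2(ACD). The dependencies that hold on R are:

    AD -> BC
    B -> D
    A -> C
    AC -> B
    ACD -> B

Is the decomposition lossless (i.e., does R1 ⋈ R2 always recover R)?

Yes

Common attributes: R1 ∩ R2 = {AD}.
Closure of {AD}: AD → BC applies, adding BC. So (AD)⁺ = {ABCD}.
This closure contains every attribute of R1, so R1 ∩ R2 → R1. The join is lossless.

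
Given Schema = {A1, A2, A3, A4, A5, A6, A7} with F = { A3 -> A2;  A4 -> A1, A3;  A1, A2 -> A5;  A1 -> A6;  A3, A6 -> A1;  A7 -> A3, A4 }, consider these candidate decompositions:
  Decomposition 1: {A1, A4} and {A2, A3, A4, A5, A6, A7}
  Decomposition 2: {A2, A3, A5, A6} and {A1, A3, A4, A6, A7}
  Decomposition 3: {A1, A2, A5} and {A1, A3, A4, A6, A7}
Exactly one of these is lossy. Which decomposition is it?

Decomposition 3

Decomposition 1: common = {A4}, closure = {A1, A2, A3, A4, A5, A6} → lossless.
Decomposition 2: common = {A3, A6}, closure = {A1, A2, A3, A5, A6} → lossless.
Decomposition 3: common = {A1}, closure = {A1, A6} → lossy.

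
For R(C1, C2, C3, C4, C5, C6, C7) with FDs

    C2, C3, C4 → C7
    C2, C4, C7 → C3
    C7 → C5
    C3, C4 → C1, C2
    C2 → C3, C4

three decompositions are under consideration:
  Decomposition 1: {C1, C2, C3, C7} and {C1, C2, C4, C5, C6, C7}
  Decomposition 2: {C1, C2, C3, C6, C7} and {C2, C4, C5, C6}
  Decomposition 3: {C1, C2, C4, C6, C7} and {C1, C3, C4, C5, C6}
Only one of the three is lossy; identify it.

Decomposition 3

Decomposition 1: common = {C1, C2, C7}, closure = {C1, C2, C3, C4, C5, C7} → lossless.
Decomposition 2: common = {C2, C6}, closure = {C1, C2, C3, C4, C5, C6, C7} → lossless.
Decomposition 3: common = {C1, C4, C6}, closure = {C1, C4, C6} → lossy.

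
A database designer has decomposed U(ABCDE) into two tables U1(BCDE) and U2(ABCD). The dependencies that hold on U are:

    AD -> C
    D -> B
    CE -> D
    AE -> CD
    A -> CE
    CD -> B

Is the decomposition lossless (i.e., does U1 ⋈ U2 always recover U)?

Common attributes: U1 ∩ U2 = {BCD}.
No dependency enlarges {BCD}, so (BCD)⁺ = {BCD}.
The closure contains neither all of U1 = {BCDE} nor all of U2 = {ABCD}, so the common attributes are not a superkey of either fragment. The join is lossy.

No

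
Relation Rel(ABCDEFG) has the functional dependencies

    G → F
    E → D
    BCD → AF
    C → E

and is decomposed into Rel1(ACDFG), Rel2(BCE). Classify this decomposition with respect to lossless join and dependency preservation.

lossy and not dependency-preserving

Lossless test: (C)⁺ = {CDE}, which is a superkey of neither fragment — lossy.
Dependency preservation: the restricted closure of {E} across the fragments never reaches {D}, so E → D cannot be enforced without a join — not preserved.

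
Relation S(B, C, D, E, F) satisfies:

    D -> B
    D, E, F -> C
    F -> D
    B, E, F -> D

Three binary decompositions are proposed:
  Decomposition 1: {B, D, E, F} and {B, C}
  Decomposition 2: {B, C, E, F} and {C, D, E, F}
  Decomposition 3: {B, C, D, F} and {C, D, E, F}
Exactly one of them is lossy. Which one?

Decomposition 1: common = {B}, closure = {B} → lossy.
Decomposition 2: common = {C, E, F}, closure = {B, C, D, E, F} → lossless.
Decomposition 3: common = {C, D, F}, closure = {B, C, D, F} → lossless.

Decomposition 1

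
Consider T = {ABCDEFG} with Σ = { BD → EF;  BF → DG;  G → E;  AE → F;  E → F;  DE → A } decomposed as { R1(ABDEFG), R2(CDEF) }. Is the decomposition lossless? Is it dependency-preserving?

Lossless test: (DEF)⁺ = {ADEF}, which is a superkey of neither fragment — lossy.
Dependency preservation: every FD's attributes lie within a single fragment, so each can be enforced locally — preserved.

lossy but dependency-preserving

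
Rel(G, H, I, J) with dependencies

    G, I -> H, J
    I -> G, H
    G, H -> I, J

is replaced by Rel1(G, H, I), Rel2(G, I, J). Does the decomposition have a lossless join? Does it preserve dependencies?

lossless and dependency-preserving

Lossless test: (G, I)⁺ = {G, H, I, J}, which contains all of one fragment — lossless.
Dependency preservation: G, I → H, J; G, H → I, J are not contained in any single fragment, but the restricted closure of each left-hand side across the fragments still reaches the right-hand side; the remaining FDs each lie inside some fragment. All dependencies are preserved.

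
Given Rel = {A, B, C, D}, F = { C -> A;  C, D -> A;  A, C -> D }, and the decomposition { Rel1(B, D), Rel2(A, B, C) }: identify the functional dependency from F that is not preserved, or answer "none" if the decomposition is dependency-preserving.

A, C -> D

Check A, C → D: no single fragment contains all of {A, C, D}, and the restricted closure of {A, C} across the fragments never reaches {D}.
C → A is preserved.
C, D → A is preserved.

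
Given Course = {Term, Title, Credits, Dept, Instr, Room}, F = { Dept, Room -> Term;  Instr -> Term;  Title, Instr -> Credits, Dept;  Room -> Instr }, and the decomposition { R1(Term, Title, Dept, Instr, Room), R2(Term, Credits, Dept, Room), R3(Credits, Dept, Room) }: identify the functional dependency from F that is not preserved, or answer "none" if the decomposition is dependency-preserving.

Check Title, Instr → Credits, Dept: no single fragment contains all of {Title, Credits, Dept, Instr}, and the restricted closure of {Title, Instr} across the fragments never reaches {Credits, Dept}.
Dept, Room → Term is preserved.
Instr → Term is preserved.
Room → Instr is preserved.

Title, Instr -> Credits, Dept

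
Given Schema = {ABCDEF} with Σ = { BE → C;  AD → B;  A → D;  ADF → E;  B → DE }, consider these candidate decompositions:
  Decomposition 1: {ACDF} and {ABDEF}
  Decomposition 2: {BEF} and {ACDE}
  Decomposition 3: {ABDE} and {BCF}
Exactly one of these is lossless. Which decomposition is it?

Decomposition 1: common = {ADF}, closure = {ABCDEF} → lossless.
Decomposition 2: common = {E}, closure = {E} → lossy.
Decomposition 3: common = {B}, closure = {BCDE} → lossy.

Decomposition 1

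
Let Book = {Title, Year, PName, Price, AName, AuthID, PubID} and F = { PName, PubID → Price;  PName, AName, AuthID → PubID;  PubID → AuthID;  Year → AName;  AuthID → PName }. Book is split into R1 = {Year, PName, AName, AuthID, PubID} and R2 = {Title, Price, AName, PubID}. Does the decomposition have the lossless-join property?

Common attributes: R1 ∩ R2 = {AName, PubID}.
Closure of {AName, PubID}: PubID → AuthID applies, adding AuthID; AuthID → PName applies, adding PName; PName, PubID → Price applies, adding Price. So (AName, PubID)⁺ = {PName, Price, AName, AuthID, PubID}.
The closure contains neither all of R1 = {Year, PName, AName, AuthID, PubID} nor all of R2 = {Title, Price, AName, PubID}, so the common attributes are not a superkey of either fragment. The join is lossy.

No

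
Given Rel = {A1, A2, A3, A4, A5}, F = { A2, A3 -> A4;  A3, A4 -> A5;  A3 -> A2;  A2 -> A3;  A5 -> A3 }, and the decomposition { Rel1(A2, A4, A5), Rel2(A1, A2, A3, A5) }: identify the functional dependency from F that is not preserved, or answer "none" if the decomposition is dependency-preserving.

none

A2, A3 → A4: restricted closure across fragments reaches A4.
A3, A4 → A5: restricted closure across fragments reaches A5.
A3 → A2 lies within Rel2.
A2 → A3 lies within Rel2.
A5 → A3 lies within Rel2.
Every dependency is enforceable on the fragments, so the decomposition is dependency-preserving.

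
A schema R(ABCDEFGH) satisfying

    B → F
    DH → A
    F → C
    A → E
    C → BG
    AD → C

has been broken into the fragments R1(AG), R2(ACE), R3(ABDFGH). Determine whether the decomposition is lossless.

No

Chase test. Columns are ABCDEFGH; row i has aⱼ where attribute j ∈ Ri, else bᵢⱼ.
Initial tableau (one row per fragment):
  row 1: a1 b12 b13 b14 b15 b16 a7 b18
  row 2: a1 b22 a3 b24 a5 b26 b27 b28
  row 3: a1 a2 b33 a4 b35 a6 a7 a8
Rows 1 and 2 agree on A; apply A→E and equate their E entries.
Rows 1 and 3 agree on A; apply A→E and equate their E entries.
No row becomes fully distinguished — the join is lossy.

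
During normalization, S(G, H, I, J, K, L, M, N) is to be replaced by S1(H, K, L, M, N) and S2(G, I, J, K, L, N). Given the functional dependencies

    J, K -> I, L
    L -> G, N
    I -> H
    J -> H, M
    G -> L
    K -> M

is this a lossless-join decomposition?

No

Common attributes: S1 ∩ S2 = {K, L, N}.
Closure of {K, L, N}: L → G, N applies, adding G; K → M applies, adding M. So (K, L, N)⁺ = {G, K, L, M, N}.
The closure contains neither all of S1 = {H, K, L, M, N} nor all of S2 = {G, I, J, K, L, N}, so the common attributes are not a superkey of either fragment. The join is lossy.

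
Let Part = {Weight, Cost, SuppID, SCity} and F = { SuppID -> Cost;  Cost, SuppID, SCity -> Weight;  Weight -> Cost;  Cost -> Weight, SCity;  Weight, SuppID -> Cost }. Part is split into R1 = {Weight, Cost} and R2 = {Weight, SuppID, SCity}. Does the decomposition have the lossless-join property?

Common attributes: R1 ∩ R2 = {Weight}.
Closure of {Weight}: Weight → Cost applies, adding Cost; Cost → Weight, SCity applies, adding SCity. So (Weight)⁺ = {Weight, Cost, SCity}.
This closure contains every attribute of R1, so R1 ∩ R2 → R1. The join is lossless.

Yes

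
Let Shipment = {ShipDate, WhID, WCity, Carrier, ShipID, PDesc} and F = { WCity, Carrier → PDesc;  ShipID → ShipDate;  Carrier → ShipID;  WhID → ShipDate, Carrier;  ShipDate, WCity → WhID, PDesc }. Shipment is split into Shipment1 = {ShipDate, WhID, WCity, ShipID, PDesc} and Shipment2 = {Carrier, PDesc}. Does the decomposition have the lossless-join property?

Common attributes: Shipment1 ∩ Shipment2 = {PDesc}.
No dependency enlarges {PDesc}, so (PDesc)⁺ = {PDesc}.
The closure contains neither all of Shipment1 = {ShipDate, WhID, WCity, ShipID, PDesc} nor all of Shipment2 = {Carrier, PDesc}, so the common attributes are not a superkey of either fragment. The join is lossy.

No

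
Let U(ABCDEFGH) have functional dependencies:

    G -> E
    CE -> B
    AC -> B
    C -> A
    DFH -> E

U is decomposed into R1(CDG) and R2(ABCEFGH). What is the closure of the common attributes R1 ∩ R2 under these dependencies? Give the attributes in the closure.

R1 ∩ R2 = {CG}.
G → E applies, adding E
CE → B applies, adding B
C → A applies, adding A
Closure: {ABCEG}.

ABCEG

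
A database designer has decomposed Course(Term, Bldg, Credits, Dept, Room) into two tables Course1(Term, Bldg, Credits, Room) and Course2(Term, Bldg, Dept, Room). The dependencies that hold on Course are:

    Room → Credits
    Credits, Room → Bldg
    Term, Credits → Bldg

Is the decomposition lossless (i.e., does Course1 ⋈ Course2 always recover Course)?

Yes

Common attributes: Course1 ∩ Course2 = {Term, Bldg, Room}.
Closure of {Term, Bldg, Room}: Room → Credits applies, adding Credits. So (Term, Bldg, Room)⁺ = {Term, Bldg, Credits, Room}.
This closure contains every attribute of Course1, so Course1 ∩ Course2 → Course1. The join is lossless.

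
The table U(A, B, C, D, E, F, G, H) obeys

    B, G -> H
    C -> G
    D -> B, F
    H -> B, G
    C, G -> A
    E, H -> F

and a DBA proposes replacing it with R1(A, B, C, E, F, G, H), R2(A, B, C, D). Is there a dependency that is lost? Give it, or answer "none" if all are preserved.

D -> B, F

Check D → B, F: no single fragment contains all of {B, D, F}, and the restricted closure of {D} across the fragments never reaches {B, F}.
B, G → H is preserved.
C → G is preserved.
H → B, G is preserved.
C, G → A is preserved.
E, H → F is preserved.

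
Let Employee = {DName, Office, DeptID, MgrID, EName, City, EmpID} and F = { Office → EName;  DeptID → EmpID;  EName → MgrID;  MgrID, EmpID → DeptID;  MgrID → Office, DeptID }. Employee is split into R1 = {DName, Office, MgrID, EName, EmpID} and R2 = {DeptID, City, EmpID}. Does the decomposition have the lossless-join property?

Common attributes: R1 ∩ R2 = {EmpID}.
No dependency enlarges {EmpID}, so (EmpID)⁺ = {EmpID}.
The closure contains neither all of R1 = {DName, Office, MgrID, EName, EmpID} nor all of R2 = {DeptID, City, EmpID}, so the common attributes are not a superkey of either fragment. The join is lossy.

No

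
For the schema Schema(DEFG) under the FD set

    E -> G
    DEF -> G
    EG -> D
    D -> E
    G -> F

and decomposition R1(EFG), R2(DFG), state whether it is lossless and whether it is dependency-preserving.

Lossless test: (FG)⁺ = {FG}, which is a superkey of neither fragment — lossy.
Dependency preservation: the restricted closure of {EG} across the fragments never reaches {D}, so EG → D cannot be enforced without a join — not preserved.

lossy and not dependency-preserving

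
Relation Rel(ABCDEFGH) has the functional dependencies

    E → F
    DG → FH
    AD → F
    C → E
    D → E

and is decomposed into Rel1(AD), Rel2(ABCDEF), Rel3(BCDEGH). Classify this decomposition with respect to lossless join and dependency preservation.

lossy but dependency-preserving

Lossless test (chase): Rows 2 and 3 agree on E; apply E→F and equate their F entries. Rows 1 and 2 agree on AD; apply AD→F and equate their F entries. Rows 1 and 2 agree on D; apply D→E and equate their E entries. No row becomes fully distinguished — the join is lossy.
Dependency preservation: DG → FH is not contained in any single fragment, but the restricted closure of its left-hand side across the fragments still reaches the right-hand side; the remaining FDs each lie inside some fragment. All dependencies are preserved.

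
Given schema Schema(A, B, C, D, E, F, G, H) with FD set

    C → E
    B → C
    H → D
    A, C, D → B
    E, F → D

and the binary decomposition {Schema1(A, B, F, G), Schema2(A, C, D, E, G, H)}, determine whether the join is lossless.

Common attributes: Schema1 ∩ Schema2 = {A, G}.
No dependency enlarges {A, G}, so (A, G)⁺ = {A, G}.
The closure contains neither all of Schema1 = {A, B, F, G} nor all of Schema2 = {A, C, D, E, G, H}, so the common attributes are not a superkey of either fragment. The join is lossy.

No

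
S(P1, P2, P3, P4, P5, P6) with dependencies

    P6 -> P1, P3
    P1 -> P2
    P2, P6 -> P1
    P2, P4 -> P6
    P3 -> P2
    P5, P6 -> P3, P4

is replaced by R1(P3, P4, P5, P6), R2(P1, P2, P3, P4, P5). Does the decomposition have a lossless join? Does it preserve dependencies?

Lossless test: (P3, P4, P5)⁺ = {P1, P2, P3, P4, P5, P6}, which contains all of one fragment — lossless.
Dependency preservation: the restricted closure of {P6} across the fragments never reaches {P1, P3}, so P6 → P1, P3 cannot be enforced without a join — not preserved.

lossless but not dependency-preserving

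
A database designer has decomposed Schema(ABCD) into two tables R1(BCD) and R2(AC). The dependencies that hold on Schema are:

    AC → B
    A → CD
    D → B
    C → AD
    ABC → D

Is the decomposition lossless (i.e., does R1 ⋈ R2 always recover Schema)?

Yes

Common attributes: R1 ∩ R2 = {C}.
Closure of {C}: C → AD applies, adding AD; AC → B applies, adding B. So (C)⁺ = {ABCD}.
This closure contains every attribute of R1, so R1 ∩ R2 → R1. The join is lossless.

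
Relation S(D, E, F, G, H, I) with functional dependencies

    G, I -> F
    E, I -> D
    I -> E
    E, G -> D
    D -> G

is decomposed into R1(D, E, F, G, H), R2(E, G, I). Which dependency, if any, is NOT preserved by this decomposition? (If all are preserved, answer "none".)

G, I -> F

Check G, I → F: no single fragment contains all of {F, G, I}, and the restricted closure of {G, I} across the fragments never reaches {F}.
E, I → D is preserved.
I → E is preserved.
E, G → D is preserved.
D → G is preserved.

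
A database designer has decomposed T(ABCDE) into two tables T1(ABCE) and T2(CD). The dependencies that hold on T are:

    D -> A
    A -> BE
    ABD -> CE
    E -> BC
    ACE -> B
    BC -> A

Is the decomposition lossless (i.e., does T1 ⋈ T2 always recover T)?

No

Common attributes: T1 ∩ T2 = {C}.
No dependency enlarges {C}, so (C)⁺ = {C}.
The closure contains neither all of T1 = {ABCE} nor all of T2 = {CD}, so the common attributes are not a superkey of either fragment. The join is lossy.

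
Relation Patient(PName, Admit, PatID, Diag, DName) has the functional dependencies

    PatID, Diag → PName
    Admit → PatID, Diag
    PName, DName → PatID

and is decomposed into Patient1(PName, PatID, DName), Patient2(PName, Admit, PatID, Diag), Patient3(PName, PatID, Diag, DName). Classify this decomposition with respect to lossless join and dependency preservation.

lossy but dependency-preserving

Lossless test (chase): applying each FD to every pair of rows produces no changes in the tableau, so no row becomes fully distinguished — the join is lossy.
Dependency preservation: every FD's attributes lie within a single fragment, so each can be enforced locally — preserved.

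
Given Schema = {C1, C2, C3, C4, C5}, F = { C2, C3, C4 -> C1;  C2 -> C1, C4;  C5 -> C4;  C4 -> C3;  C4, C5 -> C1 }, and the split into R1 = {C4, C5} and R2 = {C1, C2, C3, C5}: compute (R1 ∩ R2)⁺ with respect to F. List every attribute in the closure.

R1 ∩ R2 = {C5}.
C5 → C4 applies, adding C4
C4 → C3 applies, adding C3
C4, C5 → C1 applies, adding C1
Closure: {C1, C3, C4, C5}.

C1, C3, C4, C5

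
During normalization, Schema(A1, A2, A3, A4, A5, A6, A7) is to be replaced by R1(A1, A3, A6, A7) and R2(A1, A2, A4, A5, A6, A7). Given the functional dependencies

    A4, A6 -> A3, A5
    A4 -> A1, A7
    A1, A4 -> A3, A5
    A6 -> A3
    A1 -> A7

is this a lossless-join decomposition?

Yes

Common attributes: R1 ∩ R2 = {A1, A6, A7}.
Closure of {A1, A6, A7}: A6 → A3 applies, adding A3. So (A1, A6, A7)⁺ = {A1, A3, A6, A7}.
This closure contains every attribute of R1, so R1 ∩ R2 → R1. The join is lossless.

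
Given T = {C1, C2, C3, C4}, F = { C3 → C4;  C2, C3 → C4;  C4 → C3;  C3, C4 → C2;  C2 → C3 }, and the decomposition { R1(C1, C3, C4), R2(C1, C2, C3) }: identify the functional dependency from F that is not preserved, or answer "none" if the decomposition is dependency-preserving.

C3 → C4 lies within R1.
C2, C3 → C4: restricted closure across fragments reaches C4.
C4 → C3 lies within R1.
C3, C4 → C2: restricted closure across fragments reaches C2.
C2 → C3 lies within R2.
Every dependency is enforceable on the fragments, so the decomposition is dependency-preserving.

none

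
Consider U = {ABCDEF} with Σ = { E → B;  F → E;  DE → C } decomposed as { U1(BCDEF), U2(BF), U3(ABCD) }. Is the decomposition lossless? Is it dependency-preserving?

lossy but dependency-preserving

Lossless test (chase): Rows 1 and 2 agree on F; apply F→E and equate their E entries. No row becomes fully distinguished — the join is lossy.
Dependency preservation: every FD's attributes lie within a single fragment, so each can be enforced locally — preserved.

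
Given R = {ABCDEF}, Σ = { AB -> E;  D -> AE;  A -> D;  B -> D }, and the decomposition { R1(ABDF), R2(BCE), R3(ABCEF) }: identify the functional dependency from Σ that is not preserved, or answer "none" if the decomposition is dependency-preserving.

none

AB → E lies within R3.
D → AE: restricted closure across fragments reaches AE.
A → D lies within R1.
B → D lies within R1.
Every dependency is enforceable on the fragments, so the decomposition is dependency-preserving.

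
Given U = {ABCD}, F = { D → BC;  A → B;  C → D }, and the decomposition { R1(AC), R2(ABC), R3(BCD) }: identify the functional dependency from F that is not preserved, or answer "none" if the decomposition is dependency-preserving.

D → BC lies within R3.
A → B lies within R2.
C → D lies within R3.
Every dependency is enforceable on the fragments, so the decomposition is dependency-preserving.

none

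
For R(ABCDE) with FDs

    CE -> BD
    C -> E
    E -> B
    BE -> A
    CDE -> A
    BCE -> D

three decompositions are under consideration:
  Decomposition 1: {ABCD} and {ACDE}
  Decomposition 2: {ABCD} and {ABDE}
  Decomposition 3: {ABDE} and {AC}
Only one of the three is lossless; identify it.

Decomposition 1: common = {ACD}, closure = {ABCDE} → lossless.
Decomposition 2: common = {ABD}, closure = {ABD} → lossy.
Decomposition 3: common = {A}, closure = {A} → lossy.

Decomposition 1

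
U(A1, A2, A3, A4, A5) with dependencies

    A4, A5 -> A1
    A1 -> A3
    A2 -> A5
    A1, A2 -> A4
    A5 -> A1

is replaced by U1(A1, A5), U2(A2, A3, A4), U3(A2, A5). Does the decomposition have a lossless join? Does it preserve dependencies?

lossless but not dependency-preserving

Lossless test (chase): Rows 2 and 3 agree on A2; apply A2→A5 and equate their A5 entries. Rows 1 and 2 agree on A5; apply A5→A1 and equate their A1 entries. Rows 1 and 3 agree on A5; apply A5→A1 and equate their A1 entries. Rows 1 and 2 agree on A1; apply A1→A3 and equate their A3 entries. Rows 1 and 3 agree on A1; apply A1→A3 and equate their A3 entries. Rows 2 and 3 agree on A1, A2; apply A1, A2→A4 and equate their A4 entries. Row 2 is now all distinguished symbols — the join is lossless.
Dependency preservation: the restricted closure of {A1} across the fragments never reaches {A3}, so A1 → A3 cannot be enforced without a join — not preserved.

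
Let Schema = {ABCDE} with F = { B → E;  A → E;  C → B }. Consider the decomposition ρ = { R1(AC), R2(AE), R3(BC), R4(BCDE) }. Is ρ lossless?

Chase test. Columns are ABCDE; row i has aⱼ where attribute j ∈ Ri, else bᵢⱼ.
Initial tableau (one row per fragment):
  row 1: a1 b12 a3 b14 b15
  row 2: a1 b22 b23 b24 a5
  row 3: b31 a2 a3 b34 b35
  row 4: b41 a2 a3 a4 a5
Rows 3 and 4 agree on B; apply B→E and equate their E entries.
Rows 1 and 2 agree on A; apply A→E and equate their E entries.
Rows 1 and 3 agree on C; apply C→B and equate their B entries.
No row becomes fully distinguished — the join is lossy.

No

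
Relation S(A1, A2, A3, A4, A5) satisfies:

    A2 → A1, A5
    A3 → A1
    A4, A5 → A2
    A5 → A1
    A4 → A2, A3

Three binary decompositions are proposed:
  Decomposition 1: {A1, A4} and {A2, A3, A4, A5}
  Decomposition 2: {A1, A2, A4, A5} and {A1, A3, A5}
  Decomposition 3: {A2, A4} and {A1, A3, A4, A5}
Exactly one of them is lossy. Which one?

Decomposition 1: common = {A4}, closure = {A1, A2, A3, A4, A5} → lossless.
Decomposition 2: common = {A1, A5}, closure = {A1, A5} → lossy.
Decomposition 3: common = {A4}, closure = {A1, A2, A3, A4, A5} → lossless.

Decomposition 2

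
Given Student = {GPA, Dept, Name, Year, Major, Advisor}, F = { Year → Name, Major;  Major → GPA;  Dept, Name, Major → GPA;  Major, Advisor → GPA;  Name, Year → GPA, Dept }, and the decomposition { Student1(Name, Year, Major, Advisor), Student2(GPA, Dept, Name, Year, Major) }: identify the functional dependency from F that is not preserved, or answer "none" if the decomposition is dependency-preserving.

none

Year → Name, Major lies within Student1.
Major → GPA lies within Student2.
Dept, Name, Major → GPA lies within Student2.
Major, Advisor → GPA: restricted closure across fragments reaches GPA.
Name, Year → GPA, Dept lies within Student2.
Every dependency is enforceable on the fragments, so the decomposition is dependency-preserving.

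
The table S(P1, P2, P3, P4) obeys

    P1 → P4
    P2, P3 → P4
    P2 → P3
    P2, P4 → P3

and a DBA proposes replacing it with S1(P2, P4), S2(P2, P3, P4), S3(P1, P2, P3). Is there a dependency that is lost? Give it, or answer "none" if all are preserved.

Check P1 → P4: no single fragment contains all of {P1, P4}, and the restricted closure of {P1} across the fragments never reaches {P4}.
P2, P3 → P4 is preserved.
P2 → P3 is preserved.
P2, P4 → P3 is preserved.

P1 → P4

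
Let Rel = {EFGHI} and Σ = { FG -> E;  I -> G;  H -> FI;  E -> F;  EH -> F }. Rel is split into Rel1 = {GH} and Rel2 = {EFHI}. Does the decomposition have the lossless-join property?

Yes

Common attributes: Rel1 ∩ Rel2 = {H}.
Closure of {H}: H → FI applies, adding FI; I → G applies, adding G; FG → E applies, adding E. So (H)⁺ = {EFGHI}.
This closure contains every attribute of Rel1, so Rel1 ∩ Rel2 → Rel1. The join is lossless.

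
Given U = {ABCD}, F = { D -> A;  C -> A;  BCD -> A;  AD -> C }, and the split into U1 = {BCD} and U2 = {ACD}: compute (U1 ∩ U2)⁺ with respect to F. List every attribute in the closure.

U1 ∩ U2 = {CD}.
D → A applies, adding A
Closure: {ACD}.

ACD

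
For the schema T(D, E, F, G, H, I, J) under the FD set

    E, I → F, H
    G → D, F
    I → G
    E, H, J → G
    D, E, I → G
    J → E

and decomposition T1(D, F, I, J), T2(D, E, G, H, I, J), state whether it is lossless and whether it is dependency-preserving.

Lossless test: (D, I, J)⁺ = {D, E, F, G, H, I, J}, which contains all of one fragment — lossless.
Dependency preservation: the restricted closure of {G} across the fragments never reaches {D, F}, so G → D, F cannot be enforced without a join — not preserved.

lossless but not dependency-preserving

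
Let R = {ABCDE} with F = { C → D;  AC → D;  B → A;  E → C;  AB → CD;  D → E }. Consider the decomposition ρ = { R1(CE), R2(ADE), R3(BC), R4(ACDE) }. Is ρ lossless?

Chase test. Columns are ABCDE; row i has aⱼ where attribute j ∈ Ri, else bᵢⱼ.
Initial tableau (one row per fragment):
  row 1: b11 b12 a3 b14 a5
  row 2: a1 b22 b23 a4 a5
  row 3: b31 a2 a3 b34 b35
  row 4: a1 b42 a3 a4 a5
Rows 1 and 3 agree on C; apply C→D and equate their D entries.
Rows 1 and 4 agree on C; apply C→D and equate their D entries.
Rows 1 and 2 agree on E; apply E→C and equate their C entries.
Rows 1 and 3 agree on D; apply D→E and equate their E entries.
No row becomes fully distinguished — the join is lossy.

No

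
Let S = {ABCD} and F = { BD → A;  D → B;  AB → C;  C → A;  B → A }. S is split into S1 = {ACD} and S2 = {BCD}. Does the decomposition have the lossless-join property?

Yes

Common attributes: S1 ∩ S2 = {CD}.
Closure of {CD}: D → B applies, adding B; C → A applies, adding A. So (CD)⁺ = {ABCD}.
This closure contains every attribute of S1, so S1 ∩ S2 → S1. The join is lossless.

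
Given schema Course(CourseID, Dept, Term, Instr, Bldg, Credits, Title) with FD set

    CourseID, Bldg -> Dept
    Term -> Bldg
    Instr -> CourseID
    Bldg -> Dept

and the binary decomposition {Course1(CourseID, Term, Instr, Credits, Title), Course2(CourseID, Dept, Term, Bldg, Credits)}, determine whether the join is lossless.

Common attributes: Course1 ∩ Course2 = {CourseID, Term, Credits}.
Closure of {CourseID, Term, Credits}: Term → Bldg applies, adding Bldg; Bldg → Dept applies, adding Dept. So (CourseID, Term, Credits)⁺ = {CourseID, Dept, Term, Bldg, Credits}.
This closure contains every attribute of Course2, so Course1 ∩ Course2 → Course2. The join is lossless.

Yes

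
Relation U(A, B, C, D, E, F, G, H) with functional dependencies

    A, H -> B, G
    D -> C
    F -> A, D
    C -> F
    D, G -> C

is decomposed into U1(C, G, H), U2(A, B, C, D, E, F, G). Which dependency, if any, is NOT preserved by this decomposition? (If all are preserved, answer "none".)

A, H -> B, G

Check A, H → B, G: no single fragment contains all of {A, B, G, H}, and the restricted closure of {A, H} across the fragments never reaches {B, G}.
D → C is preserved.
F → A, D is preserved.
C → F is preserved.
D, G → C is preserved.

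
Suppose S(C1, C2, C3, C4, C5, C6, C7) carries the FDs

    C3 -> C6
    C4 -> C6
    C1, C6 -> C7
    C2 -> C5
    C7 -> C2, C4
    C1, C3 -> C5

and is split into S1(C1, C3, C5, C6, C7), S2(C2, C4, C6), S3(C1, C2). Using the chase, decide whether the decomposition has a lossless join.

Chase test. Columns are C1, C2, C3, C4, C5, C6, C7; row i has aⱼ where attribute j ∈ Si, else bᵢⱼ.
Initial tableau (one row per fragment):
  row 1: a1 b12 a3 b14 a5 a6 a7
  row 2: b21 a2 b23 a4 b25 a6 b27
  row 3: a1 a2 b33 b34 b35 b36 b37
Rows 2 and 3 agree on C2; apply C2→C5 and equate their C5 entries.
No row becomes fully distinguished — the join is lossy.

No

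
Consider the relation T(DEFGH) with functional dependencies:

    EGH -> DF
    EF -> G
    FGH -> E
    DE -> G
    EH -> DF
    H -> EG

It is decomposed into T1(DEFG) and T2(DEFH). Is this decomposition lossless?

Common attributes: T1 ∩ T2 = {DEF}.
Closure of {DEF}: EF → G applies, adding G. So (DEF)⁺ = {DEFG}.
This closure contains every attribute of T1, so T1 ∩ T2 → T1. The join is lossless.

Yes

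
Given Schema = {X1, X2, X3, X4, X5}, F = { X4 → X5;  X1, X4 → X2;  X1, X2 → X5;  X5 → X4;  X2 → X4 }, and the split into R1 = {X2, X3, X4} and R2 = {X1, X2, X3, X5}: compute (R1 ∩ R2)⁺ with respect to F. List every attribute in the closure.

X2, X3, X4, X5

R1 ∩ R2 = {X2, X3}.
X2 → X4 applies, adding X4
X4 → X5 applies, adding X5
Closure: {X2, X3, X4, X5}.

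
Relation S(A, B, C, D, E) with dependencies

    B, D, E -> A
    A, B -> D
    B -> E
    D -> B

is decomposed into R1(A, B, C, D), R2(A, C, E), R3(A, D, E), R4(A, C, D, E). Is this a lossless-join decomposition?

Chase test. Columns are A, B, C, D, E; row i has aⱼ where attribute j ∈ Ri, else bᵢⱼ.
Initial tableau (one row per fragment):
  row 1: a1 a2 a3 a4 b15
  row 2: a1 b22 a3 b24 a5
  row 3: a1 b32 b33 a4 a5
  row 4: a1 b42 a3 a4 a5
Rows 1 and 3 agree on D; apply D→B and equate their B entries.
Rows 1 and 4 agree on D; apply D→B and equate their B entries.
Rows 1 and 3 agree on B; apply B→E and equate their E entries.
Row 1 is now all distinguished symbols — the join is lossless.

Yes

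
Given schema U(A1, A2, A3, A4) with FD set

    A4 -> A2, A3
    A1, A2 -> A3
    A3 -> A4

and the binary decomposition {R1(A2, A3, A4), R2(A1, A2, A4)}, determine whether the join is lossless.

Yes

Common attributes: R1 ∩ R2 = {A2, A4}.
Closure of {A2, A4}: A4 → A2, A3 applies, adding A3. So (A2, A4)⁺ = {A2, A3, A4}.
This closure contains every attribute of R1, so R1 ∩ R2 → R1. The join is lossless.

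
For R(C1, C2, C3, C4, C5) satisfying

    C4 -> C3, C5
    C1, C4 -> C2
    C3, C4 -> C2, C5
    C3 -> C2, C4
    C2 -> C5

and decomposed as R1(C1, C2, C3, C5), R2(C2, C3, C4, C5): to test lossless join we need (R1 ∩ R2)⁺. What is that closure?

R1 ∩ R2 = {C2, C3, C5}.
C3 → C2, C4 applies, adding C4
Closure: {C2, C3, C4, C5}.

C2, C3, C4, C5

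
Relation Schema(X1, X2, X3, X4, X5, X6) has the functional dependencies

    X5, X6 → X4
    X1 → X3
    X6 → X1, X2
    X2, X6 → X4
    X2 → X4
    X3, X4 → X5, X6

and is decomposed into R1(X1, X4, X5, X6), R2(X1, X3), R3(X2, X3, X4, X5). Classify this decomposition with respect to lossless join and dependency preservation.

lossless but not dependency-preserving

Lossless test (chase): Rows 1 and 2 agree on X1; apply X1→X3 and equate their X3 entries. Rows 1 and 3 agree on X3, X4; apply X3, X4→X5, X6 and equate their X5, X6 entries. Rows 1 and 3 agree on X6; apply X6→X1, X2 and equate their X1, X2 entries. Row 1 is now all distinguished symbols — the join is lossless.
Dependency preservation: the restricted closure of {X3, X4} across the fragments never reaches {X5, X6}, so X3, X4 → X5, X6 cannot be enforced without a join — not preserved.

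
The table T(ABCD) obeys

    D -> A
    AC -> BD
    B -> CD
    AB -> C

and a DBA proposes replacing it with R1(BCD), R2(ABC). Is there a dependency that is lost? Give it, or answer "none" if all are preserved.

D -> A

Check D → A: no single fragment contains all of {AD}, and the restricted closure of {D} across the fragments never reaches {A}.
AC → BD is preserved.
B → CD is preserved.
AB → C is preserved.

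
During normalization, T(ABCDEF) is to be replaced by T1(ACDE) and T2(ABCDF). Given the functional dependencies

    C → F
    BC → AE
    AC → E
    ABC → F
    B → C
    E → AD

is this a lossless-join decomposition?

Common attributes: T1 ∩ T2 = {ACD}.
Closure of {ACD}: C → F applies, adding F; AC → E applies, adding E. So (ACD)⁺ = {ACDEF}.
This closure contains every attribute of T1, so T1 ∩ T2 → T1. The join is lossless.

Yes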